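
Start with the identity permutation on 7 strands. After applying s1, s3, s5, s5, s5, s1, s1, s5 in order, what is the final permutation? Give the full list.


Starting with identity [1, 2, 3, 4, 5, 6, 7].
Apply generators in sequence:
  After s1: [2, 1, 3, 4, 5, 6, 7]
  After s3: [2, 1, 4, 3, 5, 6, 7]
  After s5: [2, 1, 4, 3, 6, 5, 7]
  After s5: [2, 1, 4, 3, 5, 6, 7]
  After s5: [2, 1, 4, 3, 6, 5, 7]
  After s1: [1, 2, 4, 3, 6, 5, 7]
  After s1: [2, 1, 4, 3, 6, 5, 7]
  After s5: [2, 1, 4, 3, 5, 6, 7]
Final permutation: [2, 1, 4, 3, 5, 6, 7]

[2, 1, 4, 3, 5, 6, 7]


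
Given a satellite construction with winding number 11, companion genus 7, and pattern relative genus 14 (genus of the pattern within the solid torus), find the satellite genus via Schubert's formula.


Schubert: g(satellite) = g_rel(pattern) + |winding| * g(companion),
where g_rel(pattern) is the genus of the pattern relative to the solid torus.
= 14 + 11 * 7
= 14 + 77 = 91

91


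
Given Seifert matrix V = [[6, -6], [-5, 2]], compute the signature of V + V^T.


Step 1: V + V^T = [[12, -11], [-11, 4]]
Step 2: trace = 16, det = -73
Step 3: Discriminant = 16^2 - 4*(-73) = 548
Step 4: Eigenvalues: 19.7047, -3.7047
Step 5: Signature = (# positive eigenvalues) - (# negative eigenvalues) = 0

0


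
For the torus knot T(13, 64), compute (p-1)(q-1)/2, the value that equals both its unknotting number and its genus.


For a torus knot T(p,q), both the unknotting number and genus equal (p-1)(q-1)/2.
= (13-1)(64-1)/2
= 12*63/2
= 756/2 = 378

378


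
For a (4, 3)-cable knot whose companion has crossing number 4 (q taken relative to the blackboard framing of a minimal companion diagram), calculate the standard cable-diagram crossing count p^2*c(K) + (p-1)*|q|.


Step 1: Each of the c(K) crossings of the companion diagram becomes p*p = p^2 crossings among the p parallel strands, and each of the |q| twists s_1 s_2 ... s_(p-1) adds (p-1) crossings.
  Crossings = p^2 * c(K) + (p-1)*|q|
Step 2: = 4^2 * 4 + (4-1)*3
Step 3: = 16*4 + 3*3
Step 4: = 64 + 9 = 73

73


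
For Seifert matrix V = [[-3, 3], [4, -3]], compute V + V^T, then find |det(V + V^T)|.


Step 1: Form V + V^T where V = [[-3, 3], [4, -3]]
  V^T = [[-3, 4], [3, -3]]
  V + V^T = [[-6, 7], [7, -6]]
Step 2: det(V + V^T) = (-6)*(-6) - 7*7
  = 36 - 49 = -13
Step 3: Knot determinant = |det(V + V^T)| = |-13| = 13

13


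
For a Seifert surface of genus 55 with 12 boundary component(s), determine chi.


chi = 2 - 2g - b
= 2 - 2*55 - 12
= 2 - 110 - 12 = -120

-120


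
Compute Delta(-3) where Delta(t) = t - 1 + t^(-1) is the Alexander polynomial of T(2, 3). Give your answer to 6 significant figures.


Substituting t = -3 into Delta(t) = t - 1 + t^(-1):
Term values: (-3) + (-1) + (-0.333333)
Sum = -4.333333333
Rounded to 6 significant figures: -4.33333

-4.33333


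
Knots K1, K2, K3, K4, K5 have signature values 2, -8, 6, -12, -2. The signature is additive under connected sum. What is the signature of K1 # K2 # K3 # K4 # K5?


The signature is additive under connected sum.
signature(K1 # K2 # K3 # K4 # K5) = (2) + (-8) + (6) + (-12) + (-2)
= -14

-14


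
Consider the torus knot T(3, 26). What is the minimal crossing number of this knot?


For a torus knot T(p, q) with gcd(p,q)=1,
the crossing number is min(p*(q-1), q*(p-1)).
p*(q-1) = 3*25 = 75
q*(p-1) = 26*2 = 52
min(75, 52) = 52

52


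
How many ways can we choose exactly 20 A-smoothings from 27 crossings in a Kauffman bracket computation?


We choose which 20 of 27 crossings get A-smoothings.
C(27, 20) = 27! / (20! * 7!)
= 888030

888030


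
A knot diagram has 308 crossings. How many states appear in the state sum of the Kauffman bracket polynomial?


Each crossing contributes 2 choices (A-smoothing or B-smoothing).
Total states = 2^308 = 521481209941628438084722096232800809229175908778479680162851955034721612739414196782949728256

521481209941628438084722096232800809229175908778479680162851955034721612739414196782949728256


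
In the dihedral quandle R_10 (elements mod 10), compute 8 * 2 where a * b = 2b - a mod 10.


8 * 2 = 2*2 - 8 mod 10
= 4 - 8 mod 10
= -4 mod 10 = 6

6


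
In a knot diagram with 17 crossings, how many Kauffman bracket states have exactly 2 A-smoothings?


We choose which 2 of 17 crossings get A-smoothings.
C(17, 2) = 17! / (2! * 15!)
= 136

136


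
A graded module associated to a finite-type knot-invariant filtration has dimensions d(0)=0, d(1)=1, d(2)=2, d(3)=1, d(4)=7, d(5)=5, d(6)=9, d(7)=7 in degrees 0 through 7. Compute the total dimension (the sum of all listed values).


Total dimension = d(0) + d(1) + ... + d(7)
= 0 + 1 + 2 + 1 + 7 + 5 + 9 + 7
= 32

32


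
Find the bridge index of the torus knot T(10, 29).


The bridge number of T(p,q) is min(p,q).
min(10, 29) = 10

10


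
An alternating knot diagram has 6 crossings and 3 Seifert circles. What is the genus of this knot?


For alternating knots, g = (c - s + 1)/2.
= (6 - 3 + 1)/2
= 4/2 = 2

2


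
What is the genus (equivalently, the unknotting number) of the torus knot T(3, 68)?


For a torus knot T(p,q), both the unknotting number and genus equal (p-1)(q-1)/2.
= (3-1)(68-1)/2
= 2*67/2
= 134/2 = 67

67


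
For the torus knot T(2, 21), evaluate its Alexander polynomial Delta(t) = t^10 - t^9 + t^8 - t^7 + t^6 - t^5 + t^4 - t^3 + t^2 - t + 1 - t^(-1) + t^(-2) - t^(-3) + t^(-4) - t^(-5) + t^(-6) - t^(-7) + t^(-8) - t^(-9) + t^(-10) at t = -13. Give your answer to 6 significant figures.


Substituting t = -13 into Delta(t) = t^10 - t^9 + t^8 - t^7 + t^6 - t^5 + t^4 - t^3 + t^2 - t + 1 - t^(-1) + t^(-2) - t^(-3) + t^(-4) - t^(-5) + t^(-6) - t^(-7) + t^(-8) - t^(-9) + t^(-10):
Term values: (137858491849) + (10604499373) + (815730721) + (62748517) + (4826809) + (371293) + (28561) + (2197) + (169) + (13) + (1) + (0.0769231) + (0.00591716) + (0.000455166) + (3.50128e-05) + (2.69329e-06) + (2.07176e-07) + (1.59366e-08) + (1.22589e-09) + (9.42996e-11) + (7.25382e-12)
Sum = 1.493466995e+11
Rounded to 6 significant figures: 1.49347e+11

1.49347e+11


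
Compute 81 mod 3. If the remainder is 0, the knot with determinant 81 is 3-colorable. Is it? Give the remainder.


Step 1: A knot is p-colorable if and only if p divides its determinant.
Step 2: Compute 81 mod 3.
81 = 27 * 3 + 0
Step 3: 81 mod 3 = 0
Step 4: The knot is 3-colorable: yes

0


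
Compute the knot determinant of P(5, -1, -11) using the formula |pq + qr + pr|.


Step 1: Compute pq + qr + pr.
pq = 5*(-1) = -5
qr = (-1)*(-11) = 11
pr = 5*(-11) = -55
pq + qr + pr = -5 + 11 + (-55) = -49
Step 2: Take absolute value.
det(P(5,-1,-11)) = |-49| = 49

49


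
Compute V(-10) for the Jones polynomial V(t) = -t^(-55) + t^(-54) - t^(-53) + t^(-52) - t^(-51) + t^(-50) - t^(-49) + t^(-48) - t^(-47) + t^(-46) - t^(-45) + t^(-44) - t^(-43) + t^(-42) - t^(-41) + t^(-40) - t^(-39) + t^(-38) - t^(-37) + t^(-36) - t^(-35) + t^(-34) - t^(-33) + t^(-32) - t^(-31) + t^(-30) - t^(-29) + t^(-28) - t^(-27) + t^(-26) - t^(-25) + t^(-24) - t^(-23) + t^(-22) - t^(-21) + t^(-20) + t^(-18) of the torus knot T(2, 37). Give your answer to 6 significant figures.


Substituting t = -10 into V(t) = -t^(-55) + t^(-54) - t^(-53) + t^(-52) - t^(-51) + t^(-50) - t^(-49) + t^(-48) - t^(-47) + t^(-46) - t^(-45) + t^(-44) - t^(-43) + t^(-42) - t^(-41) + t^(-40) - t^(-39) + t^(-38) - t^(-37) + t^(-36) - t^(-35) + t^(-34) - t^(-33) + t^(-32) - t^(-31) + t^(-30) - t^(-29) + t^(-28) - t^(-27) + t^(-26) - t^(-25) + t^(-24) - t^(-23) + t^(-22) - t^(-21) + t^(-20) + t^(-18):
  (-)t^(-55) = 1e-55
  (+)t^(-54) = 1e-54
  (-)t^(-53) = 1e-53
  (+)t^(-52) = 1e-52
  (-)t^(-51) = 1e-51
  (+)t^(-50) = 1e-50
  (-)t^(-49) = 1e-49
  (+)t^(-48) = 1e-48
  (-)t^(-47) = 1e-47
  (+)t^(-46) = 1e-46
  (-)t^(-45) = 1e-45
  (+)t^(-44) = 1e-44
  (-)t^(-43) = 1e-43
  (+)t^(-42) = 1e-42
  (-)t^(-41) = 1e-41
  (+)t^(-40) = 1e-40
  (-)t^(-39) = 1e-39
  (+)t^(-38) = 1e-38
  (-)t^(-37) = 1e-37
  (+)t^(-36) = 1e-36
  (-)t^(-35) = 1e-35
  (+)t^(-34) = 1e-34
  (-)t^(-33) = 1e-33
  (+)t^(-32) = 1e-32
  (-)t^(-31) = 1e-31
  (+)t^(-30) = 1e-30
  (-)t^(-29) = 1e-29
  (+)t^(-28) = 1e-28
  (-)t^(-27) = 1e-27
  (+)t^(-26) = 1e-26
  (-)t^(-25) = 1e-25
  (+)t^(-24) = 1e-24
  (-)t^(-23) = 1e-23
  (+)t^(-22) = 1e-22
  (-)t^(-21) = 1e-21
  (+)t^(-20) = 1e-20
  (+)t^(-18) = 1e-18
Sum = (1e-55) + (1e-54) + (1e-53) + (1e-52) + (1e-51) + (1e-50) + (1e-49) + (1e-48) + (1e-47) + (1e-46) + (1e-45) + (1e-44) + (1e-43) + (1e-42) + (1e-41) + (1e-40) + (1e-39) + (1e-38) + (1e-37) + (1e-36) + (1e-35) + (1e-34) + (1e-33) + (1e-32) + (1e-31) + (1e-30) + (1e-29) + (1e-28) + (1e-27) + (1e-26) + (1e-25) + (1e-24) + (1e-23) + (1e-22) + (1e-21) + (1e-20) + (1e-18)
= 1.011111111e-18
Rounded to 6 significant figures: 1.01111e-18

1.01111e-18


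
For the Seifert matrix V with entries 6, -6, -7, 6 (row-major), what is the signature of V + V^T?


Step 1: V + V^T = [[12, -13], [-13, 12]]
Step 2: trace = 24, det = -25
Step 3: Discriminant = 24^2 - 4*(-25) = 676
Step 4: Eigenvalues: 25, -1
Step 5: Signature = (# positive eigenvalues) - (# negative eigenvalues) = 0

0


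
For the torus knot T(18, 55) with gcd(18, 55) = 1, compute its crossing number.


For a torus knot T(p, q) with gcd(p,q)=1,
the crossing number is min(p*(q-1), q*(p-1)).
p*(q-1) = 18*54 = 972
q*(p-1) = 55*17 = 935
min(972, 935) = 935

935


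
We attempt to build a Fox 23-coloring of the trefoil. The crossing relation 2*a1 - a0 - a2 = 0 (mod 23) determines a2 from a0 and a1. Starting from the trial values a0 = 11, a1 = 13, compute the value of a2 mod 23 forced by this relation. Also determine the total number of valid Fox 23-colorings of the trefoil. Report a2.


Step 1: Apply the given crossing relation 2*a1 - a0 - a2 = 0 (mod 23).
  a2 = 2*a1 - a0 mod 23
  a2 = 2*13 - 11 mod 23
  a2 = 26 - 11 mod 23
  a2 = 15 mod 23 = 15
Step 2: The trefoil has determinant 3.
  Number of Fox p-colorings (p prime) is p^2 if p = 3, else p.
  Since 23 does not divide 3, only trivial (constant) colorings exist.
  (So the trial a0 = 11, a1 = 13 with a0 != a1 does NOT extend to a valid coloring of the whole trefoil: the other two crossing relations require 3*(a1 - a0) = 0 (mod 23), which fails.)
  Total colorings = 23
Step 3: a2 = 15, total Fox 23-colorings = 23

15


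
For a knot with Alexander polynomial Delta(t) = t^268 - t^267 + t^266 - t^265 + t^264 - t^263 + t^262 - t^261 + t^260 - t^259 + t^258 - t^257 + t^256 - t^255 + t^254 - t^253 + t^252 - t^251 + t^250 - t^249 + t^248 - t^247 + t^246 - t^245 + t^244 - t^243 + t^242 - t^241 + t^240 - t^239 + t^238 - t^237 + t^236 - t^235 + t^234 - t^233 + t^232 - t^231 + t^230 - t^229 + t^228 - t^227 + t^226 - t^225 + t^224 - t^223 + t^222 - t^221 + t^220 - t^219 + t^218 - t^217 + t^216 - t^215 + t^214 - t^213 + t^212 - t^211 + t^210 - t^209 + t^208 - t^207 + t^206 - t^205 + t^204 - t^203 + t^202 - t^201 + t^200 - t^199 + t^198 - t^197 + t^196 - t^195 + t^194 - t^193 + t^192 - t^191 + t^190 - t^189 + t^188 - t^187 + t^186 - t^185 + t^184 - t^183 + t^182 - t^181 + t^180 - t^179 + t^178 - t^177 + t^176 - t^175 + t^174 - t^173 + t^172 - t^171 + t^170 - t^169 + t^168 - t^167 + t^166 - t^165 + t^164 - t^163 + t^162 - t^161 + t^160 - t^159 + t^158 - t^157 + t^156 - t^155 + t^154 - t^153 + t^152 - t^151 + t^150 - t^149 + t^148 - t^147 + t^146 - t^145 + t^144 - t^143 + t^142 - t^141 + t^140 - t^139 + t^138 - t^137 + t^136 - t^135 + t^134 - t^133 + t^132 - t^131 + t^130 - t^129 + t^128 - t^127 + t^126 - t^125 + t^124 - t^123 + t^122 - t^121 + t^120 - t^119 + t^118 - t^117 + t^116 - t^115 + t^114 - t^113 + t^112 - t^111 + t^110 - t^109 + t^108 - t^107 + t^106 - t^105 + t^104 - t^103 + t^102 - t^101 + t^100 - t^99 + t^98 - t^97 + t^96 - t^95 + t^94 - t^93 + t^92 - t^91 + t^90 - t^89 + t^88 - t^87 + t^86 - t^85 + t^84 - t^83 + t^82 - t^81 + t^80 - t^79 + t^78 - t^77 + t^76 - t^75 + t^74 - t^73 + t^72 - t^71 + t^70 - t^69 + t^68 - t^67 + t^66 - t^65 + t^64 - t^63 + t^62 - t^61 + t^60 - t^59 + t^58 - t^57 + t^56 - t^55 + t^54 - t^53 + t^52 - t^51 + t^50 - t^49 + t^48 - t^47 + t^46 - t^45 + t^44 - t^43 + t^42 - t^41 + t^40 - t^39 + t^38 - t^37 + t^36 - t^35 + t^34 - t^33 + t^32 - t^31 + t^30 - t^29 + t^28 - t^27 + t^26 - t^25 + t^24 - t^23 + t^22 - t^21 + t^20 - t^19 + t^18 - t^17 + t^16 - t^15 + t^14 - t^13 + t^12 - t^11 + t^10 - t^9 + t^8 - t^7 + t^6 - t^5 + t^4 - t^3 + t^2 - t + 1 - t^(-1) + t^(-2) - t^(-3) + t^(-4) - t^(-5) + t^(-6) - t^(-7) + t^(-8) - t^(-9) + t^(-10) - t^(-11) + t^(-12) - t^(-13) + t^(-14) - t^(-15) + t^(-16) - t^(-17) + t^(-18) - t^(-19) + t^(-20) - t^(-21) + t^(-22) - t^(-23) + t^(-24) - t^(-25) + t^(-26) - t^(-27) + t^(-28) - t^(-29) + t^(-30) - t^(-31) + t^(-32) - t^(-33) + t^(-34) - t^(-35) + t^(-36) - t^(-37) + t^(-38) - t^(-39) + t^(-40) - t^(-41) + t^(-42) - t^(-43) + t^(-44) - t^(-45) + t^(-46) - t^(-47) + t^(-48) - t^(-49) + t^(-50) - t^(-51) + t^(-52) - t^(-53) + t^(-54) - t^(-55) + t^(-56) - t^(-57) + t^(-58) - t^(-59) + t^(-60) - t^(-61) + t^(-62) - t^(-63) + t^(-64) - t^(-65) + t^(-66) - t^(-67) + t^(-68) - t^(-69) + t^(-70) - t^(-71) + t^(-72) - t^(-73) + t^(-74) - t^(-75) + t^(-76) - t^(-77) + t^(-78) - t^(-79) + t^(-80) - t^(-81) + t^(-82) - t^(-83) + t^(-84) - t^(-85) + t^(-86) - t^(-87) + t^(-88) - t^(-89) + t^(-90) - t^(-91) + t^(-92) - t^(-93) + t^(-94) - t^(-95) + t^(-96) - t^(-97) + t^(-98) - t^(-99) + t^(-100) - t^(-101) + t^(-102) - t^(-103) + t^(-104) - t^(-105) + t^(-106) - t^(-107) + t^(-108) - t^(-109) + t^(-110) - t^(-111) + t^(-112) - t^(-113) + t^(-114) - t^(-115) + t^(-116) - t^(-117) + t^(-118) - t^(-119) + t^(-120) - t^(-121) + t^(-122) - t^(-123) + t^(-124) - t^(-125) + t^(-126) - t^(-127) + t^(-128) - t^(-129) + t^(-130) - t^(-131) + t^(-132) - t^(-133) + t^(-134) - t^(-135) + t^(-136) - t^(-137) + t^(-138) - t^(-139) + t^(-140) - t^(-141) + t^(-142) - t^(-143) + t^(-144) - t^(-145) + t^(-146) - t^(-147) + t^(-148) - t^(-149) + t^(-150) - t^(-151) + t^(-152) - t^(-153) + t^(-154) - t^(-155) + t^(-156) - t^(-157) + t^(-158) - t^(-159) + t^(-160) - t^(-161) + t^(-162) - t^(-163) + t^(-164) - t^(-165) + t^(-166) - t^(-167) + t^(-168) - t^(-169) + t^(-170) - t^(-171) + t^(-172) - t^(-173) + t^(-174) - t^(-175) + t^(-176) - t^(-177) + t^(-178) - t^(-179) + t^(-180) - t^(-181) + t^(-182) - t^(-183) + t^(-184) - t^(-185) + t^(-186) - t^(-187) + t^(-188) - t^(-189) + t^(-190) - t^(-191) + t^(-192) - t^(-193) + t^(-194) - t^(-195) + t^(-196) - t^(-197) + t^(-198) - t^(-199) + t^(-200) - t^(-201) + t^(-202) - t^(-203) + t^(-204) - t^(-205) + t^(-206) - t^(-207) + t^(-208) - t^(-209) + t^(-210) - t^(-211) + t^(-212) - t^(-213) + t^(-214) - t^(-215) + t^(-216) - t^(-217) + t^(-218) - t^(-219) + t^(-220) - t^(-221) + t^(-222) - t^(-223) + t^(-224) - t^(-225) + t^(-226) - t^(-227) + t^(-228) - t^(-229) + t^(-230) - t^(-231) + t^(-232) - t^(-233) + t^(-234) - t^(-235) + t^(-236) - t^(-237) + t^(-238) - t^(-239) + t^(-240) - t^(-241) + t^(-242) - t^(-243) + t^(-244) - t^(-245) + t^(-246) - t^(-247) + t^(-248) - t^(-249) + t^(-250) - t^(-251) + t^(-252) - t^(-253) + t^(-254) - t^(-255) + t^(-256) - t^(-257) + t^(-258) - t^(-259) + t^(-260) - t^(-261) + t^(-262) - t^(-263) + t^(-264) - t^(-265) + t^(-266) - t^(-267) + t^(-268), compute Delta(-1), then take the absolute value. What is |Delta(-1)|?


Step 1: The polynomial has 537 terms with alternating signs, exponents from 268 down to -268.
Step 2: Substitute t = -1. The i-th term has coefficient (-1)^i and exponent (m-i),
  so its value is (-1)^i * (-1)^(m-i) = (-1)^m = 1 for every i.
Step 3: All 537 terms equal 1, so Delta(-1) = 537 * (1) = 537
Step 4: |Delta(-1)| = 537

537


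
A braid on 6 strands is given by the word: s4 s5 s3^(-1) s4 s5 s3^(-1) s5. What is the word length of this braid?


The word length counts the number of generators (including inverses).
Listing each generator: s4, s5, s3^(-1), s4, s5, s3^(-1), s5
There are 7 generators in this braid word.

7


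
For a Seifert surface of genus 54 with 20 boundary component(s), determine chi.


chi = 2 - 2g - b
= 2 - 2*54 - 20
= 2 - 108 - 20 = -126

-126


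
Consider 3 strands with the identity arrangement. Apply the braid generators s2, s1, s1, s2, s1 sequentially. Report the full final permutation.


Starting with identity [1, 2, 3].
Apply generators in sequence:
  After s2: [1, 3, 2]
  After s1: [3, 1, 2]
  After s1: [1, 3, 2]
  After s2: [1, 2, 3]
  After s1: [2, 1, 3]
Final permutation: [2, 1, 3]

[2, 1, 3]


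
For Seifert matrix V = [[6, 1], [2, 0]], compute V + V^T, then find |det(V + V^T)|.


Step 1: Form V + V^T where V = [[6, 1], [2, 0]]
  V^T = [[6, 2], [1, 0]]
  V + V^T = [[12, 3], [3, 0]]
Step 2: det(V + V^T) = 12*0 - 3*3
  = 0 - 9 = -9
Step 3: Knot determinant = |det(V + V^T)| = |-9| = 9

9


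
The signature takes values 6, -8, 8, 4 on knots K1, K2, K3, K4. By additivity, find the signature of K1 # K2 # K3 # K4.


The signature is additive under connected sum.
signature(K1 # K2 # K3 # K4) = (6) + (-8) + (8) + (4)
= 10

10


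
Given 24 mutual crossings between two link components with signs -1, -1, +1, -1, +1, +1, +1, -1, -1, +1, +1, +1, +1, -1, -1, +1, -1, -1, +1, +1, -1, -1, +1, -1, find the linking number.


Step 1: Count positive crossings: 12
Step 2: Count negative crossings: 12
Step 3: Sum of signs = 12 - 12 = 0
Step 4: Linking number = sum/2 = 0/2 = 0

0


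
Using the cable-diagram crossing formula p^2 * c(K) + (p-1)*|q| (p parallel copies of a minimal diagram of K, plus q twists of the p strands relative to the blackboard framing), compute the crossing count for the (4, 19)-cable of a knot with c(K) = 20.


Step 1: Each of the c(K) crossings of the companion diagram becomes p*p = p^2 crossings among the p parallel strands, and each of the |q| twists s_1 s_2 ... s_(p-1) adds (p-1) crossings.
  Crossings = p^2 * c(K) + (p-1)*|q|
Step 2: = 4^2 * 20 + (4-1)*19
Step 3: = 16*20 + 3*19
Step 4: = 320 + 57 = 377

377


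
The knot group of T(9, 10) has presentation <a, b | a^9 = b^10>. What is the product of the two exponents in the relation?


The relation is a^9 = b^10.
Product of exponents = 9 * 10
= 90

90


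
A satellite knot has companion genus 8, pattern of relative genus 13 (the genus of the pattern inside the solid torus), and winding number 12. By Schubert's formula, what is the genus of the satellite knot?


Schubert: g(satellite) = g_rel(pattern) + |winding| * g(companion),
where g_rel(pattern) is the genus of the pattern relative to the solid torus.
= 13 + 12 * 8
= 13 + 96 = 109

109


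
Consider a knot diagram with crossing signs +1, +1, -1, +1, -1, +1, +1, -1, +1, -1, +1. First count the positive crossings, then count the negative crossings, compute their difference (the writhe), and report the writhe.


Step 1: Count positive crossings (+1).
Positive crossings: 7
Step 2: Count negative crossings (-1).
Negative crossings: 4
Step 3: Writhe = (positive) - (negative)
w = 7 - 4 = 3
Step 4: |w| = 3, and w is positive

3


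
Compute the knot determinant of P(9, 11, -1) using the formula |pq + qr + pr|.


Step 1: Compute pq + qr + pr.
pq = 9*11 = 99
qr = 11*(-1) = -11
pr = 9*(-1) = -9
pq + qr + pr = 99 + (-11) + (-9) = 79
Step 2: Take absolute value.
det(P(9,11,-1)) = |79| = 79

79


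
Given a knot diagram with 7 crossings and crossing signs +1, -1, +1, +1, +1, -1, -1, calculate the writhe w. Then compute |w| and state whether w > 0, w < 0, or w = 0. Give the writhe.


Step 1: Count positive crossings (+1).
Positive crossings: 4
Step 2: Count negative crossings (-1).
Negative crossings: 3
Step 3: Writhe = (positive) - (negative)
w = 4 - 3 = 1
Step 4: |w| = 1, and w is positive

1


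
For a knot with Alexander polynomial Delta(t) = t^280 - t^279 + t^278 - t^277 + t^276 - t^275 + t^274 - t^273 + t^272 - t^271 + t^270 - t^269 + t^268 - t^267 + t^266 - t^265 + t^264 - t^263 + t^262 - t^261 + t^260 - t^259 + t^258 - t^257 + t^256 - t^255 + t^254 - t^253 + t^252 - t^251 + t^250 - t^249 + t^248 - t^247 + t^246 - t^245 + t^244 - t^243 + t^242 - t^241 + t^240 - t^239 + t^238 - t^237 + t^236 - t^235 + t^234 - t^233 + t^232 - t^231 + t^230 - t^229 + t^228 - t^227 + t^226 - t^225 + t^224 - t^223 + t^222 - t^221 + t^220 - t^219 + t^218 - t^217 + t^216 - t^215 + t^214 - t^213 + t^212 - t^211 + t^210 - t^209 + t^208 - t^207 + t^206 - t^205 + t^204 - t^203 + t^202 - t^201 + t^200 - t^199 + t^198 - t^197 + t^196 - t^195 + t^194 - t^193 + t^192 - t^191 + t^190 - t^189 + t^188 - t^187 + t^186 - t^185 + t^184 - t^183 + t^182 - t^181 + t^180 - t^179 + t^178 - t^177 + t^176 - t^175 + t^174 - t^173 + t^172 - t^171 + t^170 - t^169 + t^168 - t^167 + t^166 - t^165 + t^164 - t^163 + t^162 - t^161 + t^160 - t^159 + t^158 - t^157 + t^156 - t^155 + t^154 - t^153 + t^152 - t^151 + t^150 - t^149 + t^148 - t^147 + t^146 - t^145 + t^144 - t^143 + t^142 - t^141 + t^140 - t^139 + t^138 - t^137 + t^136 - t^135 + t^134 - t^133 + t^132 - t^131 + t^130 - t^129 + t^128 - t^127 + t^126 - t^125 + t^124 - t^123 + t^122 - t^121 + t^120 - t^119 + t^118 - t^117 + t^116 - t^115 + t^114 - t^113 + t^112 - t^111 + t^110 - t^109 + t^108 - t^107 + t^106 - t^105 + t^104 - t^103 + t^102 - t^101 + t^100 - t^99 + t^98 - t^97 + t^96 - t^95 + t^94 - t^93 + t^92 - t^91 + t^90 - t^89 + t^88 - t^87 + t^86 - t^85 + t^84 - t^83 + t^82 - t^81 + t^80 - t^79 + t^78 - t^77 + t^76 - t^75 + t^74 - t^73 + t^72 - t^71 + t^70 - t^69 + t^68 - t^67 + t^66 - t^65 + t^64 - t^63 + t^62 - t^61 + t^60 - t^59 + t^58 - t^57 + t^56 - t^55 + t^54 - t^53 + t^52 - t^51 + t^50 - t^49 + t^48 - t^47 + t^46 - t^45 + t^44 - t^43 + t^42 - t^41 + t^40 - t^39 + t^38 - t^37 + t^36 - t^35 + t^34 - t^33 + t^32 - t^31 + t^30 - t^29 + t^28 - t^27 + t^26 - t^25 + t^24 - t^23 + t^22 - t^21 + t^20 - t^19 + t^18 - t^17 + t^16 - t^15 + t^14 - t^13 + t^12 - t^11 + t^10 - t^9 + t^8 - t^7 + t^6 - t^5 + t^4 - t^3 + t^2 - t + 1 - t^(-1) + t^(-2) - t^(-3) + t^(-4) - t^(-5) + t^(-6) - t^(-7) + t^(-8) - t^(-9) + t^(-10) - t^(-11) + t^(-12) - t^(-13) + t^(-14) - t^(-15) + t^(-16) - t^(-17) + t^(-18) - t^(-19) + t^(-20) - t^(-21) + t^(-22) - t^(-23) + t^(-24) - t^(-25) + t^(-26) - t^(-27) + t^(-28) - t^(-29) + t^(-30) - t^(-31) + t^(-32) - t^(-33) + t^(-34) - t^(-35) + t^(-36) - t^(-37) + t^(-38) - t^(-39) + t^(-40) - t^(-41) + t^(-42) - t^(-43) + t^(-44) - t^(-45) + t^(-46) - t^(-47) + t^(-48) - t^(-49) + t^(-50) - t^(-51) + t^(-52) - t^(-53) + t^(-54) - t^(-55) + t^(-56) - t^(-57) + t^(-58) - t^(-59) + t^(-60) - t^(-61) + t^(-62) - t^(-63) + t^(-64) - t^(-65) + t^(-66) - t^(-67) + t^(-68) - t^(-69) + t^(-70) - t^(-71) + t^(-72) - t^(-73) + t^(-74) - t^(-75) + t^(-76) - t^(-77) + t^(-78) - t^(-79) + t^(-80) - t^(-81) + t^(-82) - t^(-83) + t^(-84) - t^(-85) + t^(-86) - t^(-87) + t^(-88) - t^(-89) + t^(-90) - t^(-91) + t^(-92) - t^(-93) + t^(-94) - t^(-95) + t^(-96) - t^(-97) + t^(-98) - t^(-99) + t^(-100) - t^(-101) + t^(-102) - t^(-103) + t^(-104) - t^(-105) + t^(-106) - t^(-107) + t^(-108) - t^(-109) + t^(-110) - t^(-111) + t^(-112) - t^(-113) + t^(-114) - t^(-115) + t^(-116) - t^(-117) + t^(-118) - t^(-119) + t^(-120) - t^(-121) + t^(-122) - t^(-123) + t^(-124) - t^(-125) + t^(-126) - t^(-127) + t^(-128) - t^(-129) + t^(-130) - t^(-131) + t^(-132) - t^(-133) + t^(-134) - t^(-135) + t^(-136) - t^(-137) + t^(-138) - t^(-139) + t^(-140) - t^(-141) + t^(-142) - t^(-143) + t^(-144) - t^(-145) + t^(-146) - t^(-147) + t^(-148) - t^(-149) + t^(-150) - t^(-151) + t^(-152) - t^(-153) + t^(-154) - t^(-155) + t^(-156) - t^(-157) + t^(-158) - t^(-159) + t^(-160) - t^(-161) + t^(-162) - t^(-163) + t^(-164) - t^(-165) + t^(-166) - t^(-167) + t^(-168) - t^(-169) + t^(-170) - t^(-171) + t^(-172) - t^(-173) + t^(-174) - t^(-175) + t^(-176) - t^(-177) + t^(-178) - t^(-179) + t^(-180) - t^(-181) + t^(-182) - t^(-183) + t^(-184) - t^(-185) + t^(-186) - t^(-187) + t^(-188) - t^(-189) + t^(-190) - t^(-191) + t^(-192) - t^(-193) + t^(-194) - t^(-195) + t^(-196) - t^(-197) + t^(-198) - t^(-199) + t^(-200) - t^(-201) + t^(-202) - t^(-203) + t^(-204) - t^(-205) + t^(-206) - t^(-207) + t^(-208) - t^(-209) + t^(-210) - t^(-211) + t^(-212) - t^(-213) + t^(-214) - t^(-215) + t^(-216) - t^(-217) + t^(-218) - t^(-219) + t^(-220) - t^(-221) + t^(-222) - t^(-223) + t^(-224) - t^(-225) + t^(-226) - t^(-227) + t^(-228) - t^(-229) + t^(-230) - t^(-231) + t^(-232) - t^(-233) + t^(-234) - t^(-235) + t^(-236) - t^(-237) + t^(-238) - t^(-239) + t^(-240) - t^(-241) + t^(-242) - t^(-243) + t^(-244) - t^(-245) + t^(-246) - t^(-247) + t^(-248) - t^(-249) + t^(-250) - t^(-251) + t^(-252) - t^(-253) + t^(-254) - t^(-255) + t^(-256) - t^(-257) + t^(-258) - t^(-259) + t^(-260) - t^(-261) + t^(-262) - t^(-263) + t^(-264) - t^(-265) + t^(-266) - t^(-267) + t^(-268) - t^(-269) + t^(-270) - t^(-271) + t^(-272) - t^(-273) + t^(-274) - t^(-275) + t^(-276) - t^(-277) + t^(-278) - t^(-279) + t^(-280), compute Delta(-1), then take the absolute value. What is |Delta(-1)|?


Step 1: The polynomial has 561 terms with alternating signs, exponents from 280 down to -280.
Step 2: Substitute t = -1. The i-th term has coefficient (-1)^i and exponent (m-i),
  so its value is (-1)^i * (-1)^(m-i) = (-1)^m = 1 for every i.
Step 3: All 561 terms equal 1, so Delta(-1) = 561 * (1) = 561
Step 4: |Delta(-1)| = 561

561


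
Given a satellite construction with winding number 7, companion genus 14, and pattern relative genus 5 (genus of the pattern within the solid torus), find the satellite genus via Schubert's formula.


Schubert: g(satellite) = g_rel(pattern) + |winding| * g(companion),
where g_rel(pattern) is the genus of the pattern relative to the solid torus.
= 5 + 7 * 14
= 5 + 98 = 103

103


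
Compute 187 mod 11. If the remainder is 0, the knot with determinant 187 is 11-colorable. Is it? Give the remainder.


Step 1: A knot is p-colorable if and only if p divides its determinant.
Step 2: Compute 187 mod 11.
187 = 17 * 11 + 0
Step 3: 187 mod 11 = 0
Step 4: The knot is 11-colorable: yes

0


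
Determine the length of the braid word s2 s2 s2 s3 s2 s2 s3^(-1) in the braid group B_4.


The word length counts the number of generators (including inverses).
Listing each generator: s2, s2, s2, s3, s2, s2, s3^(-1)
There are 7 generators in this braid word.

7


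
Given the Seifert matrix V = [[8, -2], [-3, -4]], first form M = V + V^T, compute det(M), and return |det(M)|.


Step 1: Form V + V^T where V = [[8, -2], [-3, -4]]
  V^T = [[8, -3], [-2, -4]]
  V + V^T = [[16, -5], [-5, -8]]
Step 2: det(V + V^T) = 16*(-8) - (-5)*(-5)
  = -128 - 25 = -153
Step 3: Knot determinant = |det(V + V^T)| = |-153| = 153

153


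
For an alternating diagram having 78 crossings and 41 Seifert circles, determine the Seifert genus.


For alternating knots, g = (c - s + 1)/2.
= (78 - 41 + 1)/2
= 38/2 = 19

19


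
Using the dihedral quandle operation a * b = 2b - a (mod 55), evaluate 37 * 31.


37 * 31 = 2*31 - 37 mod 55
= 62 - 37 mod 55
= 25 mod 55 = 25

25


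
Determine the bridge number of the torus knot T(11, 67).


The bridge number of T(p,q) is min(p,q).
min(11, 67) = 11

11


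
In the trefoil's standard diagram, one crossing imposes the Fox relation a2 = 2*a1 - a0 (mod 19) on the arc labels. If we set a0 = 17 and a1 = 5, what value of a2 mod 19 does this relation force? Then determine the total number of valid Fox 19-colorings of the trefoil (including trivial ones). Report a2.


Step 1: Apply the given crossing relation 2*a1 - a0 - a2 = 0 (mod 19).
  a2 = 2*a1 - a0 mod 19
  a2 = 2*5 - 17 mod 19
  a2 = 10 - 17 mod 19
  a2 = -7 mod 19 = 12
Step 2: The trefoil has determinant 3.
  Number of Fox p-colorings (p prime) is p^2 if p = 3, else p.
  Since 19 does not divide 3, only trivial (constant) colorings exist.
  (So the trial a0 = 17, a1 = 5 with a0 != a1 does NOT extend to a valid coloring of the whole trefoil: the other two crossing relations require 3*(a1 - a0) = 0 (mod 19), which fails.)
  Total colorings = 19
Step 3: a2 = 12, total Fox 19-colorings = 19

12


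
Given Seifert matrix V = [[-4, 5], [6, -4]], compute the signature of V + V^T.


Step 1: V + V^T = [[-8, 11], [11, -8]]
Step 2: trace = -16, det = -57
Step 3: Discriminant = (-16)^2 - 4*(-57) = 484
Step 4: Eigenvalues: 3, -19
Step 5: Signature = (# positive eigenvalues) - (# negative eigenvalues) = 0

0


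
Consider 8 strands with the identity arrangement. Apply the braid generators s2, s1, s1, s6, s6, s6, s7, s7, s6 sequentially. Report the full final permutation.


Starting with identity [1, 2, 3, 4, 5, 6, 7, 8].
Apply generators in sequence:
  After s2: [1, 3, 2, 4, 5, 6, 7, 8]
  After s1: [3, 1, 2, 4, 5, 6, 7, 8]
  After s1: [1, 3, 2, 4, 5, 6, 7, 8]
  After s6: [1, 3, 2, 4, 5, 7, 6, 8]
  After s6: [1, 3, 2, 4, 5, 6, 7, 8]
  After s6: [1, 3, 2, 4, 5, 7, 6, 8]
  After s7: [1, 3, 2, 4, 5, 7, 8, 6]
  After s7: [1, 3, 2, 4, 5, 7, 6, 8]
  After s6: [1, 3, 2, 4, 5, 6, 7, 8]
Final permutation: [1, 3, 2, 4, 5, 6, 7, 8]

[1, 3, 2, 4, 5, 6, 7, 8]


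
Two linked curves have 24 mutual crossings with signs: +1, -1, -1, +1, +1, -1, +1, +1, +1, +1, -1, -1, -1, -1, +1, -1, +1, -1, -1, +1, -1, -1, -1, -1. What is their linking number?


Step 1: Count positive crossings: 10
Step 2: Count negative crossings: 14
Step 3: Sum of signs = 10 - 14 = -4
Step 4: Linking number = sum/2 = -4/2 = -2

-2


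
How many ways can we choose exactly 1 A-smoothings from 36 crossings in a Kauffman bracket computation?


We choose which 1 of 36 crossings get A-smoothings.
C(36, 1) = 36! / (1! * 35!)
= 36

36


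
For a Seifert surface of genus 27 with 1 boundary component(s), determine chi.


chi = 2 - 2g - b
= 2 - 2*27 - 1
= 2 - 54 - 1 = -53

-53


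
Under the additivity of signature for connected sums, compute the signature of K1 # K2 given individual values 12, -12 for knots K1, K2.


The signature is additive under connected sum.
signature(K1 # K2) = (12) + (-12)
= 0

0


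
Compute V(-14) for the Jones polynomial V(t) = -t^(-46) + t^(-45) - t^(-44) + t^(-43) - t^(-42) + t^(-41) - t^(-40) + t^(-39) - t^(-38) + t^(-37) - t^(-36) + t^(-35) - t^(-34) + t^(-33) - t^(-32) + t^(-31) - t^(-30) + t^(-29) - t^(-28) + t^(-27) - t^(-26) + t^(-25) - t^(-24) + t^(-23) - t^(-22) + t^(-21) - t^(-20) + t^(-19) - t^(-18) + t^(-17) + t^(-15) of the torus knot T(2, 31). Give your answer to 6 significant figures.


Substituting t = -14 into V(t) = -t^(-46) + t^(-45) - t^(-44) + t^(-43) - t^(-42) + t^(-41) - t^(-40) + t^(-39) - t^(-38) + t^(-37) - t^(-36) + t^(-35) - t^(-34) + t^(-33) - t^(-32) + t^(-31) - t^(-30) + t^(-29) - t^(-28) + t^(-27) - t^(-26) + t^(-25) - t^(-24) + t^(-23) - t^(-22) + t^(-21) - t^(-20) + t^(-19) - t^(-18) + t^(-17) + t^(-15):
  (-)t^(-46) = -1.89719e-53
  (+)t^(-45) = -2.65606e-52
  (-)t^(-44) = -3.71849e-51
  (+)t^(-43) = -5.20588e-50
  (-)t^(-42) = -7.28824e-49
  (+)t^(-41) = -1.02035e-47
  (-)t^(-40) = -1.42849e-46
  (+)t^(-39) = -1.99989e-45
  (-)t^(-38) = -2.79985e-44
  (+)t^(-37) = -3.91979e-43
  (-)t^(-36) = -5.4877e-42
  (+)t^(-35) = -7.68279e-41
  (-)t^(-34) = -1.07559e-39
  (+)t^(-33) = -1.50583e-38
  (-)t^(-32) = -2.10816e-37
  (+)t^(-31) = -2.95142e-36
  (-)t^(-30) = -4.13199e-35
  (+)t^(-29) = -5.78478e-34
  (-)t^(-28) = -8.09869e-33
  (+)t^(-27) = -1.13382e-31
  (-)t^(-26) = -1.58734e-30
  (+)t^(-25) = -2.22228e-29
  (-)t^(-24) = -3.11119e-28
  (+)t^(-23) = -4.35567e-27
  (-)t^(-22) = -6.09794e-26
  (+)t^(-21) = -8.53712e-25
  (-)t^(-20) = -1.1952e-23
  (+)t^(-19) = -1.67327e-22
  (-)t^(-18) = -2.34258e-21
  (+)t^(-17) = -3.27962e-20
  (+)t^(-15) = -6.42805e-18
Sum = (-1.89719e-53) + (-2.65606e-52) + (-3.71849e-51) + (-5.20588e-50) + (-7.28824e-49) + (-1.02035e-47) + (-1.42849e-46) + (-1.99989e-45) + (-2.79985e-44) + (-3.91979e-43) + (-5.4877e-42) + (-7.68279e-41) + (-1.07559e-39) + (-1.50583e-38) + (-2.10816e-37) + (-2.95142e-36) + (-4.13199e-35) + (-5.78478e-34) + (-8.09869e-33) + (-1.13382e-31) + (-1.58734e-30) + (-2.22228e-29) + (-3.11119e-28) + (-4.35567e-27) + (-6.09794e-26) + (-8.53712e-25) + (-1.1952e-23) + (-1.67327e-22) + (-2.34258e-21) + (-3.27962e-20) + (-6.42805e-18)
= -6.463372209e-18
Rounded to 6 significant figures: -6.46337e-18

-6.46337e-18


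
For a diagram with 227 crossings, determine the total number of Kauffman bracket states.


Each crossing contributes 2 choices (A-smoothing or B-smoothing).
Total states = 2^227 = 215679573337205118357336120696157045389097155380324579848828881993728

215679573337205118357336120696157045389097155380324579848828881993728


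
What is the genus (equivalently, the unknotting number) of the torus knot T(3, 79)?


For a torus knot T(p,q), both the unknotting number and genus equal (p-1)(q-1)/2.
= (3-1)(79-1)/2
= 2*78/2
= 156/2 = 78

78


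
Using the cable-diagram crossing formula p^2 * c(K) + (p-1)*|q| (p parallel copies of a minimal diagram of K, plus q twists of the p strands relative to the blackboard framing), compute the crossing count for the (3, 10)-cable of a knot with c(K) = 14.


Step 1: Each of the c(K) crossings of the companion diagram becomes p*p = p^2 crossings among the p parallel strands, and each of the |q| twists s_1 s_2 ... s_(p-1) adds (p-1) crossings.
  Crossings = p^2 * c(K) + (p-1)*|q|
Step 2: = 3^2 * 14 + (3-1)*10
Step 3: = 9*14 + 2*10
Step 4: = 126 + 20 = 146

146


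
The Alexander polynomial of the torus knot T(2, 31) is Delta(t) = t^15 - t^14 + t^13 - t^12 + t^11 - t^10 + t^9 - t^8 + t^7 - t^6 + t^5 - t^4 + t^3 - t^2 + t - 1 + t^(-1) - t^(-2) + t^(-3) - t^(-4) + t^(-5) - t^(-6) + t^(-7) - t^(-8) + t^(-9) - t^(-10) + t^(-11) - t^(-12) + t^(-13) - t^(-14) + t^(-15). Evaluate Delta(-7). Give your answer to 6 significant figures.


Substituting t = -7 into Delta(t) = t^15 - t^14 + t^13 - t^12 + t^11 - t^10 + t^9 - t^8 + t^7 - t^6 + t^5 - t^4 + t^3 - t^2 + t - 1 + t^(-1) - t^(-2) + t^(-3) - t^(-4) + t^(-5) - t^(-6) + t^(-7) - t^(-8) + t^(-9) - t^(-10) + t^(-11) - t^(-12) + t^(-13) - t^(-14) + t^(-15):
Term values: (-4747561509943) + (-678223072849) + (-96889010407) + (-13841287201) + (-1977326743) + (-282475249) + (-40353607) + (-5764801) + (-823543) + (-117649) + (-16807) + (-2401) + (-343) + (-49) + (-7) + (-1) + (-0.142857) + (-0.0204082) + (-0.00291545) + (-0.000416493) + (-5.9499e-05) + (-8.49986e-06) + (-1.21427e-06) + (-1.73467e-07) + (-2.47809e-08) + (-3.54013e-09) + (-5.05733e-10) + (-7.22476e-11) + (-1.03211e-11) + (-1.47444e-12) + (-2.10634e-13)
Sum = -5.538821762e+12
Rounded to 6 significant figures: -5.53882e+12

-5.53882e+12


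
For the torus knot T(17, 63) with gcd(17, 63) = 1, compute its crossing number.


For a torus knot T(p, q) with gcd(p,q)=1,
the crossing number is min(p*(q-1), q*(p-1)).
p*(q-1) = 17*62 = 1054
q*(p-1) = 63*16 = 1008
min(1054, 1008) = 1008

1008


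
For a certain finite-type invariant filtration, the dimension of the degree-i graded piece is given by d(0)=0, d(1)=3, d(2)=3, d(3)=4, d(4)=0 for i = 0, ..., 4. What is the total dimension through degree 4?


Total dimension = d(0) + d(1) + ... + d(4)
= 0 + 3 + 3 + 4 + 0
= 10

10


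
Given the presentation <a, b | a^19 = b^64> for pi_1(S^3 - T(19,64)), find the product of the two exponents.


The relation is a^19 = b^64.
Product of exponents = 19 * 64
= 1216

1216


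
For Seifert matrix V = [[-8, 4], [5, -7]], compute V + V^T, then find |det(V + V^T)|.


Step 1: Form V + V^T where V = [[-8, 4], [5, -7]]
  V^T = [[-8, 5], [4, -7]]
  V + V^T = [[-16, 9], [9, -14]]
Step 2: det(V + V^T) = (-16)*(-14) - 9*9
  = 224 - 81 = 143
Step 3: Knot determinant = |det(V + V^T)| = |143| = 143

143


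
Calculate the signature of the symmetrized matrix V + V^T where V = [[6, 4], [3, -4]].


Step 1: V + V^T = [[12, 7], [7, -8]]
Step 2: trace = 4, det = -145
Step 3: Discriminant = 4^2 - 4*(-145) = 596
Step 4: Eigenvalues: 14.2066, -10.2066
Step 5: Signature = (# positive eigenvalues) - (# negative eigenvalues) = 0

0


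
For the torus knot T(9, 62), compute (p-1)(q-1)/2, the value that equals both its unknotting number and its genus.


For a torus knot T(p,q), both the unknotting number and genus equal (p-1)(q-1)/2.
= (9-1)(62-1)/2
= 8*61/2
= 488/2 = 244

244


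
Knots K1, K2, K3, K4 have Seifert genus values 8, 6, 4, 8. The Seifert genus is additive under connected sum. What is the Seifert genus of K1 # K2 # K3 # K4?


The Seifert genus is additive under connected sum.
Seifert genus(K1 # K2 # K3 # K4) = (8) + (6) + (4) + (8)
= 26

26


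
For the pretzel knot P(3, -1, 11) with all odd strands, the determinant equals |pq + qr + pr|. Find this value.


Step 1: Compute pq + qr + pr.
pq = 3*(-1) = -3
qr = (-1)*11 = -11
pr = 3*11 = 33
pq + qr + pr = -3 + (-11) + 33 = 19
Step 2: Take absolute value.
det(P(3,-1,11)) = |19| = 19

19


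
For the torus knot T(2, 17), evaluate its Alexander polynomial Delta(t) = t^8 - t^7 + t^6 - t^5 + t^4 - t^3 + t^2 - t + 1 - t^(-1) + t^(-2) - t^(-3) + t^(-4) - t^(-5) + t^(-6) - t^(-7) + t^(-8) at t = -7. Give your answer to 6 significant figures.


Substituting t = -7 into Delta(t) = t^8 - t^7 + t^6 - t^5 + t^4 - t^3 + t^2 - t + 1 - t^(-1) + t^(-2) - t^(-3) + t^(-4) - t^(-5) + t^(-6) - t^(-7) + t^(-8):
Term values: (5764801) + (823543) + (117649) + (16807) + (2401) + (343) + (49) + (7) + (1) + (0.142857) + (0.0204082) + (0.00291545) + (0.000416493) + (5.9499e-05) + (8.49986e-06) + (1.21427e-06) + (1.73467e-07)
Sum = 6725601.167
Rounded to 6 significant figures: 6.7256e+06

6.7256e+06


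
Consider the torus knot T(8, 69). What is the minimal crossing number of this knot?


For a torus knot T(p, q) with gcd(p,q)=1,
the crossing number is min(p*(q-1), q*(p-1)).
p*(q-1) = 8*68 = 544
q*(p-1) = 69*7 = 483
min(544, 483) = 483

483


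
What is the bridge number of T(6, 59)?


The bridge number of T(p,q) is min(p,q).
min(6, 59) = 6

6


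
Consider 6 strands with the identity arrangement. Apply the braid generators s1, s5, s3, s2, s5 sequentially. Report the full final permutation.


Starting with identity [1, 2, 3, 4, 5, 6].
Apply generators in sequence:
  After s1: [2, 1, 3, 4, 5, 6]
  After s5: [2, 1, 3, 4, 6, 5]
  After s3: [2, 1, 4, 3, 6, 5]
  After s2: [2, 4, 1, 3, 6, 5]
  After s5: [2, 4, 1, 3, 5, 6]
Final permutation: [2, 4, 1, 3, 5, 6]

[2, 4, 1, 3, 5, 6]


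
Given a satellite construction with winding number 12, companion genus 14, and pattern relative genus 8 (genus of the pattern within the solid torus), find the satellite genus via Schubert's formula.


Schubert: g(satellite) = g_rel(pattern) + |winding| * g(companion),
where g_rel(pattern) is the genus of the pattern relative to the solid torus.
= 8 + 12 * 14
= 8 + 168 = 176

176


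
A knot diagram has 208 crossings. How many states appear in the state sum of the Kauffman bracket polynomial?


Each crossing contributes 2 choices (A-smoothing or B-smoothing).
Total states = 2^208 = 411376139330301510538742295639337626245683966408394965837152256

411376139330301510538742295639337626245683966408394965837152256


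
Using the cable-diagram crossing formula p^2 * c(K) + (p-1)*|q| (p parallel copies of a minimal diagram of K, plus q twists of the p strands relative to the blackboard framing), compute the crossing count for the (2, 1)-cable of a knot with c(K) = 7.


Step 1: Each of the c(K) crossings of the companion diagram becomes p*p = p^2 crossings among the p parallel strands, and each of the |q| twists s_1 s_2 ... s_(p-1) adds (p-1) crossings.
  Crossings = p^2 * c(K) + (p-1)*|q|
Step 2: = 2^2 * 7 + (2-1)*1
Step 3: = 4*7 + 1*1
Step 4: = 28 + 1 = 29

29


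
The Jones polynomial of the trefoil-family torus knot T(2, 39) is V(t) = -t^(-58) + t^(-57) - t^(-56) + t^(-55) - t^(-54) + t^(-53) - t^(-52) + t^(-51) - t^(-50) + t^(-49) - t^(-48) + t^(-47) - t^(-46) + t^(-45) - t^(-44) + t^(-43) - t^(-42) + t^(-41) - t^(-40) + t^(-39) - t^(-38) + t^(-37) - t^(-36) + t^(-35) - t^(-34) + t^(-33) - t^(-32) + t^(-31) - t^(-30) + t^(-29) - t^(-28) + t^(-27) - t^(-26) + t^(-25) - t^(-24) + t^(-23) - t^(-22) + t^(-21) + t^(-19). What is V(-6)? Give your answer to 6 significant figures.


Substituting t = -6 into V(t) = -t^(-58) + t^(-57) - t^(-56) + t^(-55) - t^(-54) + t^(-53) - t^(-52) + t^(-51) - t^(-50) + t^(-49) - t^(-48) + t^(-47) - t^(-46) + t^(-45) - t^(-44) + t^(-43) - t^(-42) + t^(-41) - t^(-40) + t^(-39) - t^(-38) + t^(-37) - t^(-36) + t^(-35) - t^(-34) + t^(-33) - t^(-32) + t^(-31) - t^(-30) + t^(-29) - t^(-28) + t^(-27) - t^(-26) + t^(-25) - t^(-24) + t^(-23) - t^(-22) + t^(-21) + t^(-19):
  (-)t^(-58) = -7.36593e-46
  (+)t^(-57) = -4.41956e-45
  (-)t^(-56) = -2.65173e-44
  (+)t^(-55) = -1.59104e-43
  (-)t^(-54) = -9.54624e-43
  (+)t^(-53) = -5.72775e-42
  (-)t^(-52) = -3.43665e-41
  (+)t^(-51) = -2.06199e-40
  (-)t^(-50) = -1.23719e-39
  (+)t^(-49) = -7.42316e-39
  (-)t^(-48) = -4.4539e-38
  (+)t^(-47) = -2.67234e-37
  (-)t^(-46) = -1.6034e-36
  (+)t^(-45) = -9.62041e-36
  (-)t^(-44) = -5.77225e-35
  (+)t^(-43) = -3.46335e-34
  (-)t^(-42) = -2.07801e-33
  (+)t^(-41) = -1.24681e-32
  (-)t^(-40) = -7.48083e-32
  (+)t^(-39) = -4.4885e-31
  (-)t^(-38) = -2.6931e-30
  (+)t^(-37) = -1.61586e-29
  (-)t^(-36) = -9.69516e-29
  (+)t^(-35) = -5.8171e-28
  (-)t^(-34) = -3.49026e-27
  (+)t^(-33) = -2.09415e-26
  (-)t^(-32) = -1.25649e-25
  (+)t^(-31) = -7.53896e-25
  (-)t^(-30) = -4.52337e-24
  (+)t^(-29) = -2.71402e-23
  (-)t^(-28) = -1.62841e-22
  (+)t^(-27) = -9.77049e-22
  (-)t^(-26) = -5.86229e-21
  (+)t^(-25) = -3.51738e-20
  (-)t^(-24) = -2.11043e-19
  (+)t^(-23) = -1.26626e-18
  (-)t^(-22) = -7.59753e-18
  (+)t^(-21) = -4.55852e-17
  (+)t^(-19) = -1.64107e-15
Sum = (-7.36593e-46) + (-4.41956e-45) + (-2.65173e-44) + (-1.59104e-43) + (-9.54624e-43) + (-5.72775e-42) + (-3.43665e-41) + (-2.06199e-40) + (-1.23719e-39) + (-7.42316e-39) + (-4.4539e-38) + (-2.67234e-37) + (-1.6034e-36) + (-9.62041e-36) + (-5.77225e-35) + (-3.46335e-34) + (-2.07801e-33) + (-1.24681e-32) + (-7.48083e-32) + (-4.4885e-31) + (-2.6931e-30) + (-1.61586e-29) + (-9.69516e-29) + (-5.8171e-28) + (-3.49026e-27) + (-2.09415e-26) + (-1.25649e-25) + (-7.53896e-25) + (-4.52337e-24) + (-2.71402e-23) + (-1.62841e-22) + (-9.77049e-22) + (-5.86229e-21) + (-3.51738e-20) + (-2.11043e-19) + (-1.26626e-18) + (-7.59753e-18) + (-4.55852e-17) + (-1.64107e-15)
= -1.695768961e-15
Rounded to 6 significant figures: -1.69577e-15

-1.69577e-15
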